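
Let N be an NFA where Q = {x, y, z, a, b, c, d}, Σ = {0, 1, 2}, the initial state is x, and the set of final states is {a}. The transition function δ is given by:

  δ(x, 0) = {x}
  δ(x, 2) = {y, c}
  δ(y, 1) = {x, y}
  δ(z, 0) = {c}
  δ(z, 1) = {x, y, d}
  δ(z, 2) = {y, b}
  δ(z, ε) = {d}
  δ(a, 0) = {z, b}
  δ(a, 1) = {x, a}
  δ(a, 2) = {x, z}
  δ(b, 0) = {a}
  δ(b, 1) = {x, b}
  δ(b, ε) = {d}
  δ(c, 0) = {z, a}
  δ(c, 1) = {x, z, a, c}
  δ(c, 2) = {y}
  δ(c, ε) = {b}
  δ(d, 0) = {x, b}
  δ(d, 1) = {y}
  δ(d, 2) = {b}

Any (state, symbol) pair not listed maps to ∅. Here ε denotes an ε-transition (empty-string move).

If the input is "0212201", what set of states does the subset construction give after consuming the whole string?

Start in {x}.
Read '0': {x} → {x}.
Read '2': {x} → {y, b, c, d}.
Read '1': {y, b, c, d} → {x, y, z, a, b, c, d}.
Read '2': {x, y, z, a, b, c, d} → {x, y, z, b, c, d}.
Read '2': {x, y, z, b, c, d} → {y, b, c, d}.
Read '0': {y, b, c, d} → {x, z, a, b, d}.
Read '1': {x, z, a, b, d} → {x, y, a, b, d}.

{x, y, a, b, d}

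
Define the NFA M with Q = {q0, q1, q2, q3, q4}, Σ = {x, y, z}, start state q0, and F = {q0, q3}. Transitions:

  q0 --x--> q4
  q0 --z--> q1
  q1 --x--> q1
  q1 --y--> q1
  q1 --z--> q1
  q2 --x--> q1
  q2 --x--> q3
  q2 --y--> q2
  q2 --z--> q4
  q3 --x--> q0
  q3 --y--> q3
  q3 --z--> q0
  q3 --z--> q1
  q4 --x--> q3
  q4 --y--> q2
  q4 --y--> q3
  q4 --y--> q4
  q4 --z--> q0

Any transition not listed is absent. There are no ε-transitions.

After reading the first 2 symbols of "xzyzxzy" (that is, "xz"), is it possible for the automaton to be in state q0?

Yes

Start in {q0}.
Read 'x': {q0} → {q4}.
Read 'z': {q4} → {q0}.
State q0 is in {q0}.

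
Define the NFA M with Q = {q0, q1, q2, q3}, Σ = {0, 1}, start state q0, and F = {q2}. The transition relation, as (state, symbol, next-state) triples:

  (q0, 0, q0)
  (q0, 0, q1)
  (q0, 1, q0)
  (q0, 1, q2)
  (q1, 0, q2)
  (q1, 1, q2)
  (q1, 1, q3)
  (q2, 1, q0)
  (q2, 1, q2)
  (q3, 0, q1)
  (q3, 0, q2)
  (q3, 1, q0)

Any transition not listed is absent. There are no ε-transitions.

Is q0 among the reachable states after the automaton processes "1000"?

Start in {q0}.
Read '1': q0→{q0, q2}; now {q0, q2}.
Read '0': q0→{q0, q1}, q2→∅; now {q0, q1}.
Read '0': q0→{q0, q1}, q1→{q2}; now {q0, q1, q2}.
Read '0': q0→{q0, q1}, q1→{q2}, q2→∅; now {q0, q1, q2}.
State q0 is in {q0, q1, q2}.

Yes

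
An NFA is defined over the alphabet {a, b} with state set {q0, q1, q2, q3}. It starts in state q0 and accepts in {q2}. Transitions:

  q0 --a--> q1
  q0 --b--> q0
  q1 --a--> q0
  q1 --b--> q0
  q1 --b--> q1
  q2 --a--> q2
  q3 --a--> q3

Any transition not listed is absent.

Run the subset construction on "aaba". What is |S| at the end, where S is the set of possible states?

1

Start in {q0}.
Read 'a': q0→{q1}; now {q1}.
Read 'a': q1→{q0}; now {q0}.
Read 'b': q0→{q0}; now {q0}.
Read 'a': q0→{q1}; now {q1}.
That set has 1 state.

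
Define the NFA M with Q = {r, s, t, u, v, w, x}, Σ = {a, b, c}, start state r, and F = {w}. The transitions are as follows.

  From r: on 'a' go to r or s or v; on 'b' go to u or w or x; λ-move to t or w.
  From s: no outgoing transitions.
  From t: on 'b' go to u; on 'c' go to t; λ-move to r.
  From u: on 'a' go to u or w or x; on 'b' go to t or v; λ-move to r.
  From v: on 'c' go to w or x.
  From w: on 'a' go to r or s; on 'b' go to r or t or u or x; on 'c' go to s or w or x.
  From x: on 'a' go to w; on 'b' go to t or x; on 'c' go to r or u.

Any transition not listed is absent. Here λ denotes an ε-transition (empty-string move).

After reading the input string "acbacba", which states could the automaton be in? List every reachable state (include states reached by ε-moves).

{r, s, t, u, v, w, x}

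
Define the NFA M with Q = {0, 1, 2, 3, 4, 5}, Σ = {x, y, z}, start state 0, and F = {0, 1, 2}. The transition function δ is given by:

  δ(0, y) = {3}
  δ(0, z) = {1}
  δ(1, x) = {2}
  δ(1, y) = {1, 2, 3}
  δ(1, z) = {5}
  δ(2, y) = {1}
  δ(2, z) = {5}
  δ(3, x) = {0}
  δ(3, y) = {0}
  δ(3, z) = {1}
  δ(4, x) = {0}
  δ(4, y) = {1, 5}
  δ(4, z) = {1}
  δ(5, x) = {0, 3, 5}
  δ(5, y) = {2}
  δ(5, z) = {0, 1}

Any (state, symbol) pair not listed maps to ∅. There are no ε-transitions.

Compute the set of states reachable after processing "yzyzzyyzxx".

Start in {0}.
Read 'y': {0} → {3}.
Read 'z': {3} → {1}.
Read 'y': {1} → {1, 2, 3}.
Read 'z': {1, 2, 3} → {1, 5}.
Read 'z': {1, 5} → {0, 1, 5}.
Read 'y': {0, 1, 5} → {1, 2, 3}.
Read 'y': {1, 2, 3} → {0, 1, 2, 3}.
Read 'z': {0, 1, 2, 3} → {1, 5}.
Read 'x': {1, 5} → {0, 2, 3, 5}.
Read 'x': {0, 2, 3, 5} → {0, 3, 5}.

{0, 3, 5}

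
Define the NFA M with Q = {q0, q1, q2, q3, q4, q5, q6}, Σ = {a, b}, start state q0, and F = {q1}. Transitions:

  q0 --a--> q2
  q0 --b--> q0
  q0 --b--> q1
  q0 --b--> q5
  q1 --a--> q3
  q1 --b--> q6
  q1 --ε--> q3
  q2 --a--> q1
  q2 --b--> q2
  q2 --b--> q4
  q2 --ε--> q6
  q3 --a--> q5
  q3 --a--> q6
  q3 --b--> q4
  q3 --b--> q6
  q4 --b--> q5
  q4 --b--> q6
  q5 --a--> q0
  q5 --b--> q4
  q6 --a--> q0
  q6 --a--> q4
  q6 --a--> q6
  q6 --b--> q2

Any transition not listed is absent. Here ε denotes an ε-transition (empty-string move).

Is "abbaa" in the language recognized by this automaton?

Start in {q0}.
Read 'a': q0→{q2}; union {q2}; ε-closure = {q2, q6}.
Read 'b': q2→{q2, q4}, q6→{q2}; union {q2, q4}; ε-closure = {q2, q4, q6}.
Read 'b': q2→{q2, q4}, q4→{q5, q6}, q6→{q2}; now {q2, q4, q5, q6}.
Read 'a': q2→{q1}, q4→∅, q5→{q0}, q6→{q0, q4, q6}; union {q0, q1, q4, q6}; ε-closure = {q0, q1, q3, q4, q6}.
Read 'a': q0→{q2}, q1→{q3}, q3→{q5, q6}, q4→∅, q6→{q0, q4, q6}; now {q0, q2, q3, q4, q5, q6}.
The final set {q0, q2, q3, q4, q5, q6} contains no accepting state.

No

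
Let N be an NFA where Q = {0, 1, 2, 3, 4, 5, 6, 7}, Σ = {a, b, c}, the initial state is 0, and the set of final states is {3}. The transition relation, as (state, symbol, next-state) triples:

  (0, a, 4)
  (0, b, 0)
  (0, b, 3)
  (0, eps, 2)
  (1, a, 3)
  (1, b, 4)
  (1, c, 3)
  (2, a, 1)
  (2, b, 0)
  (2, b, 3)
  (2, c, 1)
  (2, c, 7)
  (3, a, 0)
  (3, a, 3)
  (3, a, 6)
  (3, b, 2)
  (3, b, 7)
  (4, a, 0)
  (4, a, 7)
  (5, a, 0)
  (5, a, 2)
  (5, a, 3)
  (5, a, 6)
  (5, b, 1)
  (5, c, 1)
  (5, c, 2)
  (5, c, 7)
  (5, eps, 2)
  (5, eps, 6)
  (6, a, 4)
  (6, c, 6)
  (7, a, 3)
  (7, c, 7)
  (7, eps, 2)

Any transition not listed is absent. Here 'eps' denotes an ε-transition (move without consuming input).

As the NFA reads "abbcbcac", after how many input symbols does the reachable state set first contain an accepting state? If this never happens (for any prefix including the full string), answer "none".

Start: ε-closure({0}) = {0, 2}.
Read 'a': 0→{4}, 2→{1}; now {1, 4}.
Read 'b': 1→{4}, 4→∅; now {4}.
Read 'b': 4→∅; now ∅.
The set is empty and remains empty for the remaining 5 symbols.
No reachable set along the way intersects F.

none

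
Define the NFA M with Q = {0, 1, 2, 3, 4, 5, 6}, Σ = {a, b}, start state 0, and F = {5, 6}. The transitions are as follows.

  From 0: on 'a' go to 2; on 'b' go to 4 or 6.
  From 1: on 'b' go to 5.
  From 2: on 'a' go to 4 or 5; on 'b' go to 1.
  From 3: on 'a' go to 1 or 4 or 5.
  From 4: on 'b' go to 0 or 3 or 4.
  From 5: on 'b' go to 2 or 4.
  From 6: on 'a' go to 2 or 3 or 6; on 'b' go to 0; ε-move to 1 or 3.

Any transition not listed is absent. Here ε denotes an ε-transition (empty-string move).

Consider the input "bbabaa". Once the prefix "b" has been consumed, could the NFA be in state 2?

No

Start in {0}.
Read 'b': {0} → {1, 3, 4, 6}.
State 2 is not in {1, 3, 4, 6}.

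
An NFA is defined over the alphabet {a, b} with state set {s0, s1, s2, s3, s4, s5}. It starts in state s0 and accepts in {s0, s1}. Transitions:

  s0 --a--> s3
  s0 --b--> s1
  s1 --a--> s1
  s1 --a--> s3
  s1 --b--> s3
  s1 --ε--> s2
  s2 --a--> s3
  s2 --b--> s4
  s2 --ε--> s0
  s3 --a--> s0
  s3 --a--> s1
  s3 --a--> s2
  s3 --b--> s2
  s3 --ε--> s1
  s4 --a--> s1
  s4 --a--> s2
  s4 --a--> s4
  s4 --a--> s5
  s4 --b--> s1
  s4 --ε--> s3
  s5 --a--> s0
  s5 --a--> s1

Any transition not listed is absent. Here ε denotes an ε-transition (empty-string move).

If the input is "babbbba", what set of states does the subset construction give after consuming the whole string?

{s0, s1, s2, s3, s4, s5}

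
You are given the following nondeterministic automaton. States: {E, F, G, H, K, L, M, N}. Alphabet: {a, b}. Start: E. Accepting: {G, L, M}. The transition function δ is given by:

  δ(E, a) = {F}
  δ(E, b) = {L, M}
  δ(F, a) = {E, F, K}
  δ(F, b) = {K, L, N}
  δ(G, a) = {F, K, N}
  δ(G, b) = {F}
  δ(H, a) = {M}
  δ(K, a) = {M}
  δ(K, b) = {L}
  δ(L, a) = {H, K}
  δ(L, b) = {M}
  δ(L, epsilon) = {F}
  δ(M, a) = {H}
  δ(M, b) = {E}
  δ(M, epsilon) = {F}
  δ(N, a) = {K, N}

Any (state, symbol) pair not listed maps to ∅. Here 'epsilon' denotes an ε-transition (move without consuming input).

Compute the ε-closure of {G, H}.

{G, H}

Begin with {G, H}.
No ε-moves leave this set, so the closure equals the set itself.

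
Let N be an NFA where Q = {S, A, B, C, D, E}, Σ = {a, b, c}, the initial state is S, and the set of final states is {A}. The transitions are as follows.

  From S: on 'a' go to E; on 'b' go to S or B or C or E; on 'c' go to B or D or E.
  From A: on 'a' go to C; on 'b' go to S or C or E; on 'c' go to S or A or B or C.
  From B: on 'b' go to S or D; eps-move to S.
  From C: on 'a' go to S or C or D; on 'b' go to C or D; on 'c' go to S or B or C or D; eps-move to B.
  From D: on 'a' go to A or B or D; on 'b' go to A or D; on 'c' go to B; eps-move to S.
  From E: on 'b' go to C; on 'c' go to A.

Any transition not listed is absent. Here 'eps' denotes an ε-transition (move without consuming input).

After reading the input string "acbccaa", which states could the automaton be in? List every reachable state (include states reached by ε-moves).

{S, A, B, C, D, E}

Start in {S}.
Read 'a': {S} → {E}.
Read 'c': {E} → {A}.
Read 'b': {A} → {S, B, C, E}.
Read 'c': {S, B, C, E} → {S, A, B, C, D, E}.
Read 'c': {S, A, B, C, D, E} → {S, A, B, C, D, E}.
Read 'a': {S, A, B, C, D, E} → {S, A, B, C, D, E}.
Read 'a': {S, A, B, C, D, E} → {S, A, B, C, D, E}.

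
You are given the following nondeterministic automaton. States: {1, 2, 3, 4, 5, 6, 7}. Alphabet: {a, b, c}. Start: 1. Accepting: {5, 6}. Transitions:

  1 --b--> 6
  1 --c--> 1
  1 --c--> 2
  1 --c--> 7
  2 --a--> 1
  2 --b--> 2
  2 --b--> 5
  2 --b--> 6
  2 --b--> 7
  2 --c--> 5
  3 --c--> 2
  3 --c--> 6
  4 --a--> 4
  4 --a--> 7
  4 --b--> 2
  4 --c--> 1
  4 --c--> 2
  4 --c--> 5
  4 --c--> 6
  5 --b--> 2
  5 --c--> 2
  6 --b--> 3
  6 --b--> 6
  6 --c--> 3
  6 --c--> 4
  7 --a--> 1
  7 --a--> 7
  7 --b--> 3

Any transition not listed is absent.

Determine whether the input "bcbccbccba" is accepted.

No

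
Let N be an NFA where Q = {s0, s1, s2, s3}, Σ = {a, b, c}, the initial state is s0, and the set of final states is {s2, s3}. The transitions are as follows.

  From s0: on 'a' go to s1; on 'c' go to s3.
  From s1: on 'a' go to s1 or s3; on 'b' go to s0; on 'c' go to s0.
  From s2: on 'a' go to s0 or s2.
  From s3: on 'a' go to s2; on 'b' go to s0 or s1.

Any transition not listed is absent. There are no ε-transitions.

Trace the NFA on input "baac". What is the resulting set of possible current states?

∅

Start in {s0}.
Read 'b': s0→∅; now ∅.
The set is empty and remains empty for the remaining 3 symbols.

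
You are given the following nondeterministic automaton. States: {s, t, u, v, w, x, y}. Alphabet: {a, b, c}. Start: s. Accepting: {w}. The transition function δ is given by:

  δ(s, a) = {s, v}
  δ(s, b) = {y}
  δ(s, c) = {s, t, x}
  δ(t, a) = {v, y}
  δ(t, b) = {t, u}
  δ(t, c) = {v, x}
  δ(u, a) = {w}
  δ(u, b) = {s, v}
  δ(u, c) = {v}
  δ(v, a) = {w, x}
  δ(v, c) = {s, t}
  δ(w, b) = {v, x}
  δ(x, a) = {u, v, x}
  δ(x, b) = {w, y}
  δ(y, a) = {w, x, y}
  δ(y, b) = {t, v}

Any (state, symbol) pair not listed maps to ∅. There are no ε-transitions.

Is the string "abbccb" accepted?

Yes

Start in {s}.
Read 'a': s→{s, v}; now {s, v}.
Read 'b': s→{y}, v→∅; now {y}.
Read 'b': y→{t, v}; now {t, v}.
Read 'c': t→{v, x}, v→{s, t}; now {s, t, v, x}.
Read 'c': s→{s, t, x}, t→{v, x}, v→{s, t}, x→∅; now {s, t, v, x}.
Read 'b': s→{y}, t→{t, u}, v→∅, x→{w, y}; now {t, u, w, y}.
The final set {t, u, w, y} contains the accepting state w.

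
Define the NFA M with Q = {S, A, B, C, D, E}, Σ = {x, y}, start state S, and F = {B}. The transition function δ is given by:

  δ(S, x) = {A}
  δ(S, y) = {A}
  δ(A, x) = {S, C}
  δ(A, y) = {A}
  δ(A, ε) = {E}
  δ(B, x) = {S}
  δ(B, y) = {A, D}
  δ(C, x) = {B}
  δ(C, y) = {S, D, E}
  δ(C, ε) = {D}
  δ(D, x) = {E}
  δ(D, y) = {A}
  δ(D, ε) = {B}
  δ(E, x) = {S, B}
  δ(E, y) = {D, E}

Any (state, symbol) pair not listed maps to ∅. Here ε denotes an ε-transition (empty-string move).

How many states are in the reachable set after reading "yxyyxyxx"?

6

Start in {S}.
Read 'y': S→{A}; union {A}; ε-closure = {A, E}.
Read 'x': A→{S, C}, E→{S, B}; union {S, B, C}; ε-closure = {S, B, C, D}.
Read 'y': S→{A}, B→{A, D}, C→{S, D, E}, D→{A}; union {S, A, D, E}; ε-closure = {S, A, B, D, E}.
Read 'y': S→{A}, A→{A}, B→{A, D}, D→{A}, E→{D, E}; union {A, D, E}; ε-closure = {A, B, D, E}.
Read 'x': A→{S, C}, B→{S}, D→{E}, E→{S, B}; union {S, B, C, E}; ε-closure = {S, B, C, D, E}.
Read 'y': S→{A}, B→{A, D}, C→{S, D, E}, D→{A}, E→{D, E}; union {S, A, D, E}; ε-closure = {S, A, B, D, E}.
Read 'x': S→{A}, A→{S, C}, B→{S}, D→{E}, E→{S, B}; union {S, A, B, C, E}; ε-closure = {S, A, B, C, D, E}.
Read 'x': S→{A}, A→{S, C}, B→{S}, C→{B}, D→{E}, E→{S, B}; union {S, A, B, C, E}; ε-closure = {S, A, B, C, D, E}.
That set has 6 states.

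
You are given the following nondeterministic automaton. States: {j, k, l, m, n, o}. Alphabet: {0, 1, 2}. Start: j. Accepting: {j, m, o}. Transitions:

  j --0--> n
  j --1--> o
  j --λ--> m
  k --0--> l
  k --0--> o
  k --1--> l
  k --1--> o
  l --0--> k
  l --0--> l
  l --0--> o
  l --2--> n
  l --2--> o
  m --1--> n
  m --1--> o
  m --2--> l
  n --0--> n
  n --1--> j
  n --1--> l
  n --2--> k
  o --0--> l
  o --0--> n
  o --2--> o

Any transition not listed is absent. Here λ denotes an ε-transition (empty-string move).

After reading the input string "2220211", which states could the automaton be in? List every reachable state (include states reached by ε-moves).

Start: ε-closure({j}) = {j, m}.
Read '2': j→∅, m→{l}; now {l}.
Read '2': l→{n, o}; now {n, o}.
Read '2': n→{k}, o→{o}; now {k, o}.
Read '0': k→{l, o}, o→{l, n}; now {l, n, o}.
Read '2': l→{n, o}, n→{k}, o→{o}; now {k, n, o}.
Read '1': k→{l, o}, n→{j, l}, o→∅; union {j, l, o}; ε-closure = {j, l, m, o}.
Read '1': j→{o}, l→∅, m→{n, o}, o→∅; now {n, o}.

{n, o}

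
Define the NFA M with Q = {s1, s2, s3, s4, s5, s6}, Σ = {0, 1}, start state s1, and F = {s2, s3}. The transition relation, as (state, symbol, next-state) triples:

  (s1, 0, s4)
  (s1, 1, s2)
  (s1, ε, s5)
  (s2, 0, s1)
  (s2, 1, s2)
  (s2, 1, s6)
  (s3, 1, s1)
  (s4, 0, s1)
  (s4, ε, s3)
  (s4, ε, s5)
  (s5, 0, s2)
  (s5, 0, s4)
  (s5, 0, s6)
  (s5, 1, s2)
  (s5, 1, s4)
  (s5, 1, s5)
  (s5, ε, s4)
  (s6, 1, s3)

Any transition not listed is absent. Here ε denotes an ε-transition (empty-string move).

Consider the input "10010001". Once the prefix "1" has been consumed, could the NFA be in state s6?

No

Start: ε-closure({s1}) = {s1, s3, s4, s5}.
Read '1': s1→{s2}, s3→{s1}, s4→∅, s5→{s2, s4, s5}; union {s1, s2, s4, s5}; ε-closure = {s1, s2, s3, s4, s5}.
State s6 is not in {s1, s2, s3, s4, s5}.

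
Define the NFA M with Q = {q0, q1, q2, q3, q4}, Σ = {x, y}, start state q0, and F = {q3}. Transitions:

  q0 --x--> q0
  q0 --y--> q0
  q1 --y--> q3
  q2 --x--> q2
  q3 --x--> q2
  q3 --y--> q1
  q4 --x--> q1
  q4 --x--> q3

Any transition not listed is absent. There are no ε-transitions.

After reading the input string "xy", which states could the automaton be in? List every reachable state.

Start in {q0}.
Read 'x': q0→{q0}; now {q0}.
Read 'y': q0→{q0}; now {q0}.

{q0}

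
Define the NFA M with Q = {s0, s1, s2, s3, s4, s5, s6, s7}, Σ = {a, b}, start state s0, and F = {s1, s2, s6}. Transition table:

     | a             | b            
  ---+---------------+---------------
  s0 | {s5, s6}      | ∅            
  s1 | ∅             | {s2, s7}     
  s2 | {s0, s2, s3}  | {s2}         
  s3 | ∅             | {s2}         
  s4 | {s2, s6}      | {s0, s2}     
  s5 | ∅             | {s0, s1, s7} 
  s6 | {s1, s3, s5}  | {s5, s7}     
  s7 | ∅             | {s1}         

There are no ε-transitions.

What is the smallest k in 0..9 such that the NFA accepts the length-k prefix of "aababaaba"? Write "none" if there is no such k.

Start in {s0}.
Read 'a': {s0} → {s5, s6}.
None of the earlier sets intersect F, but {s5, s6} does.

1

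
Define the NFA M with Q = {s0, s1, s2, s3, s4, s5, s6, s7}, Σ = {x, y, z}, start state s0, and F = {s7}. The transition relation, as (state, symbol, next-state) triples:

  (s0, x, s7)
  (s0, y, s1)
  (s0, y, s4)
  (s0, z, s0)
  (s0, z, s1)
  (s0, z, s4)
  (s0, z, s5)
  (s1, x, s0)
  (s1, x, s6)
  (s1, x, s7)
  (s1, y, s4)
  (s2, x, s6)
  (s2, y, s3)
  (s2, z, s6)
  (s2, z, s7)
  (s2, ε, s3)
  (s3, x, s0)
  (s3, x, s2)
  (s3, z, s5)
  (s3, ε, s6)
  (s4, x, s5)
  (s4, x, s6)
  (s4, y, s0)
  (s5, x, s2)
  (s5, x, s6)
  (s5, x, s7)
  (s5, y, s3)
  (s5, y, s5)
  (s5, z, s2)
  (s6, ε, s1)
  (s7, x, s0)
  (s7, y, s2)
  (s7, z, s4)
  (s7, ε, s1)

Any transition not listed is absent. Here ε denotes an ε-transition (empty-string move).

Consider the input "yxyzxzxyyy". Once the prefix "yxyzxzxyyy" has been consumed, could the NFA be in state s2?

Start in {s0}.
Read 'y': {s0} → {s1, s4}.
Read 'x': {s1, s4} → {s0, s1, s5, s6, s7}.
Read 'y': {s0, s1, s5, s6, s7} → {s1, s2, s3, s4, s5, s6}.
Read 'z': {s1, s2, s3, s4, s5, s6} → {s1, s2, s3, s5, s6, s7}.
Read 'x': {s1, s2, s3, s5, s6, s7} → {s0, s1, s2, s3, s6, s7}.
Read 'z': {s0, s1, s2, s3, s6, s7} → {s0, s1, s4, s5, s6, s7}.
Read 'x': {s0, s1, s4, s5, s6, s7} → {s0, s1, s2, s3, s5, s6, s7}.
Read 'y': {s0, s1, s2, s3, s5, s6, s7} → {s1, s2, s3, s4, s5, s6}.
Read 'y': {s1, s2, s3, s4, s5, s6} → {s0, s1, s3, s4, s5, s6}.
Read 'y': {s0, s1, s3, s4, s5, s6} → {s0, s1, s3, s4, s5, s6}.
State s2 is not in {s0, s1, s3, s4, s5, s6}.

No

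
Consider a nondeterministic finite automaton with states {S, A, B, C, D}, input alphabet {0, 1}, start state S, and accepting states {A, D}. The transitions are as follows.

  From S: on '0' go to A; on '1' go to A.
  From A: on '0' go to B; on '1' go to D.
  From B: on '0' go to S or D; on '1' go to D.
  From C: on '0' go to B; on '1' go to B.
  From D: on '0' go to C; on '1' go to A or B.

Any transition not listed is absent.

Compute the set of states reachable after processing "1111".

Start in {S}.
Read '1': S→{A}; now {A}.
Read '1': A→{D}; now {D}.
Read '1': D→{A, B}; now {A, B}.
Read '1': A→{D}, B→{D}; now {D}.

{D}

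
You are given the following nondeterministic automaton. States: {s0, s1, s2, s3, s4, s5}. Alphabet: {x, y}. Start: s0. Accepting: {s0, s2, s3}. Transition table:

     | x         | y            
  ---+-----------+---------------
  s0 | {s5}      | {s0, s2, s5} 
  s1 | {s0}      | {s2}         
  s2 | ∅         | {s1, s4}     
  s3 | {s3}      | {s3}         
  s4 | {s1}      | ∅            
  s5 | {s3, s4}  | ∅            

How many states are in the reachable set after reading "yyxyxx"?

3

Start in {s0}.
Read 'y': {s0} → {s0, s2, s5}.
Read 'y': {s0, s2, s5} → {s0, s1, s2, s4, s5}.
Read 'x': {s0, s1, s2, s4, s5} → {s0, s1, s3, s4, s5}.
Read 'y': {s0, s1, s3, s4, s5} → {s0, s2, s3, s5}.
Read 'x': {s0, s2, s3, s5} → {s3, s4, s5}.
Read 'x': {s3, s4, s5} → {s1, s3, s4}.
That set has 3 states.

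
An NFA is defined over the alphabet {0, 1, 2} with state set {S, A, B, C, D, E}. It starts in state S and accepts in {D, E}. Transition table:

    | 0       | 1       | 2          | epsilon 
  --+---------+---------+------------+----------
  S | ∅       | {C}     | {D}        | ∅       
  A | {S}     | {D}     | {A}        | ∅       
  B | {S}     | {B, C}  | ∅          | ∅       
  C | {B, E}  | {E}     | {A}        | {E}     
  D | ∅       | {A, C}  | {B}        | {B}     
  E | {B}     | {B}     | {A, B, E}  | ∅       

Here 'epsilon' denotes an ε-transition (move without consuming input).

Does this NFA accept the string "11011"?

Start in {S}.
Read '1': {S} → {C, E}.
Read '1': {C, E} → {B, E}.
Read '0': {B, E} → {S, B}.
Read '1': {S, B} → {B, C, E}.
Read '1': {B, C, E} → {B, C, E}.
The final set {B, C, E} contains the accepting state E.

Yes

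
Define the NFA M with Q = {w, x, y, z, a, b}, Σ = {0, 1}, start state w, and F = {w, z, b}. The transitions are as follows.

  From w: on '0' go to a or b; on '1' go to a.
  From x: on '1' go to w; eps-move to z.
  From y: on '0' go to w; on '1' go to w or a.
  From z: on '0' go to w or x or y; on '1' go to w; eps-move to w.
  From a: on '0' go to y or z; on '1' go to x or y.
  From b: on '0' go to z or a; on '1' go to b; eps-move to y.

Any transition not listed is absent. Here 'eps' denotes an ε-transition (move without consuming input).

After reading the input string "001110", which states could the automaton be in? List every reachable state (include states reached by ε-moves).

Start in {w}.
Read '0': w→{a, b}; union {a, b}; ε-closure = {y, a, b}.
Read '0': y→{w}, a→{y, z}, b→{z, a}; now {w, y, z, a}.
Read '1': w→{a}, y→{w, a}, z→{w}, a→{x, y}; union {w, x, y, a}; ε-closure = {w, x, y, z, a}.
Read '1': w→{a}, x→{w}, y→{w, a}, z→{w}, a→{x, y}; union {w, x, y, a}; ε-closure = {w, x, y, z, a}.
Read '1': w→{a}, x→{w}, y→{w, a}, z→{w}, a→{x, y}; union {w, x, y, a}; ε-closure = {w, x, y, z, a}.
Read '0': w→{a, b}, x→∅, y→{w}, z→{w, x, y}, a→{y, z}; now {w, x, y, z, a, b}.

{w, x, y, z, a, b}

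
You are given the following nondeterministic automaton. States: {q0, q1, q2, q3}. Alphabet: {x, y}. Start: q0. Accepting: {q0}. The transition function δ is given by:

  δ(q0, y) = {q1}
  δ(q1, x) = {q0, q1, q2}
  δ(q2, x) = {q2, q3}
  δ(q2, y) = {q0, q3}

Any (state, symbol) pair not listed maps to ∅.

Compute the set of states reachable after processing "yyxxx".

∅

Start in {q0}.
Read 'y': q0→{q1}; now {q1}.
Read 'y': q1→∅; now ∅.
The set is empty and remains empty for the remaining 3 symbols.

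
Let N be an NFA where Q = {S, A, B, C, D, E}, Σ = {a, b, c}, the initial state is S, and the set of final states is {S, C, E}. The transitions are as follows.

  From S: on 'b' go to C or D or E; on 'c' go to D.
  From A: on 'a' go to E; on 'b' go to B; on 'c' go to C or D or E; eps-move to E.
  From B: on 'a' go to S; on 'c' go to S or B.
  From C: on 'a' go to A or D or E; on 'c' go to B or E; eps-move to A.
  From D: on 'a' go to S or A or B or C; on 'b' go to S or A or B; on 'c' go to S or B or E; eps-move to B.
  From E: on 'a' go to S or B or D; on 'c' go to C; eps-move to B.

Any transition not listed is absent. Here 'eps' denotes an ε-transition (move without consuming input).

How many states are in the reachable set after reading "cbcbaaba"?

Start in {S}.
Read 'c': S→{D}; union {D}; ε-closure = {B, D}.
Read 'b': B→∅, D→{S, A, B}; union {S, A, B}; ε-closure = {S, A, B, E}.
Read 'c': S→{D}, A→{C, D, E}, B→{S, B}, E→{C}; union {S, B, C, D, E}; ε-closure = {S, A, B, C, D, E}.
Read 'b': S→{C, D, E}, A→{B}, B→∅, C→∅, D→{S, A, B}, E→∅; now {S, A, B, C, D, E}.
Read 'a': S→∅, A→{E}, B→{S}, C→{A, D, E}, D→{S, A, B, C}, E→{S, B, D}; now {S, A, B, C, D, E}.
Read 'a': S→∅, A→{E}, B→{S}, C→{A, D, E}, D→{S, A, B, C}, E→{S, B, D}; now {S, A, B, C, D, E}.
Read 'b': S→{C, D, E}, A→{B}, B→∅, C→∅, D→{S, A, B}, E→∅; now {S, A, B, C, D, E}.
Read 'a': S→∅, A→{E}, B→{S}, C→{A, D, E}, D→{S, A, B, C}, E→{S, B, D}; now {S, A, B, C, D, E}.
That set has 6 states.

6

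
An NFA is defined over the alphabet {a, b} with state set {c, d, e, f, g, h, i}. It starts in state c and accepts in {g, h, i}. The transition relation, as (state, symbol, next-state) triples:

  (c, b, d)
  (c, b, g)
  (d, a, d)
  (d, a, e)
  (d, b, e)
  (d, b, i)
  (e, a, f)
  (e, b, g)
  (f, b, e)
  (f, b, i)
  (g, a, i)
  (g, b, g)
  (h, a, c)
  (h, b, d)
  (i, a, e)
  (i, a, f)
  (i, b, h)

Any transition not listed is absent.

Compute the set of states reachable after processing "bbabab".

Start in {c}.
Read 'b': c→{d, g}; now {d, g}.
Read 'b': d→{e, i}, g→{g}; now {e, g, i}.
Read 'a': e→{f}, g→{i}, i→{e, f}; now {e, f, i}.
Read 'b': e→{g}, f→{e, i}, i→{h}; now {e, g, h, i}.
Read 'a': e→{f}, g→{i}, h→{c}, i→{e, f}; now {c, e, f, i}.
Read 'b': c→{d, g}, e→{g}, f→{e, i}, i→{h}; now {d, e, g, h, i}.

{d, e, g, h, i}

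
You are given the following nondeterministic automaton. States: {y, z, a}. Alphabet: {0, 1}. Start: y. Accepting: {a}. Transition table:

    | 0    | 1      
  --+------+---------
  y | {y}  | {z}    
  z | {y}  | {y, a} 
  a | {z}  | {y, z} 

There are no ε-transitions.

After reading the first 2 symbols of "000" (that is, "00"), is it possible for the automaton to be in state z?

No

Start in {y}.
Read '0': y→{y}; now {y}.
Read '0': y→{y}; now {y}.
State z is not in {y}.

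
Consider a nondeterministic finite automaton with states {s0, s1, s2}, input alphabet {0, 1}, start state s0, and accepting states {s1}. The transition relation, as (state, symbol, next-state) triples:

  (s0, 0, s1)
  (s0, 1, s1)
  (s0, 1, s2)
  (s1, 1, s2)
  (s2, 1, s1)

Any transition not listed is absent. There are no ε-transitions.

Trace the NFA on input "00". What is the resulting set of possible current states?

Start in {s0}.
Read '0': {s0} → {s1}.
Read '0': {s1} → ∅.

∅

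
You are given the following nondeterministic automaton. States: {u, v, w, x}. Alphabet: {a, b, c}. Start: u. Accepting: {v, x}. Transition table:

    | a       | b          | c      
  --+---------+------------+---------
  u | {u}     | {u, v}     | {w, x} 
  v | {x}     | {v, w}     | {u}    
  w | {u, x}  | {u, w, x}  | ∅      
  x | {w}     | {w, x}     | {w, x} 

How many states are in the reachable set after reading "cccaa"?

Start in {u}.
Read 'c': {u} → {w, x}.
Read 'c': {w, x} → {w, x}.
Read 'c': {w, x} → {w, x}.
Read 'a': {w, x} → {u, w, x}.
Read 'a': {u, w, x} → {u, w, x}.
That set has 3 states.

3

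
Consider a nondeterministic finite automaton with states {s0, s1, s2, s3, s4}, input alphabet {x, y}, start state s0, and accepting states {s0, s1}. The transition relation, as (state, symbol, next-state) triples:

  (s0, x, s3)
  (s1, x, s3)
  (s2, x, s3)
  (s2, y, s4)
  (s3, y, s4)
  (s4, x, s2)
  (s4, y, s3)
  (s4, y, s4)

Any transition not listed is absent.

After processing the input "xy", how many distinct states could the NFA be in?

Start in {s0}.
Read 'x': s0→{s3}; now {s3}.
Read 'y': s3→{s4}; now {s4}.
That set has 1 state.

1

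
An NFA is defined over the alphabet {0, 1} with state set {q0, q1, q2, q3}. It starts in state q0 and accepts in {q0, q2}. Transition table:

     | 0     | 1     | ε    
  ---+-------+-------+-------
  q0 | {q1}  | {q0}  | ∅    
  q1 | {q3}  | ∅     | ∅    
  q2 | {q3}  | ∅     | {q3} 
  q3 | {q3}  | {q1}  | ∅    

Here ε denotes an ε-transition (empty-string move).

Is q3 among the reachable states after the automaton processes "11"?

No

Start in {q0}.
Read '1': q0→{q0}; now {q0}.
Read '1': q0→{q0}; now {q0}.
State q3 is not in {q0}.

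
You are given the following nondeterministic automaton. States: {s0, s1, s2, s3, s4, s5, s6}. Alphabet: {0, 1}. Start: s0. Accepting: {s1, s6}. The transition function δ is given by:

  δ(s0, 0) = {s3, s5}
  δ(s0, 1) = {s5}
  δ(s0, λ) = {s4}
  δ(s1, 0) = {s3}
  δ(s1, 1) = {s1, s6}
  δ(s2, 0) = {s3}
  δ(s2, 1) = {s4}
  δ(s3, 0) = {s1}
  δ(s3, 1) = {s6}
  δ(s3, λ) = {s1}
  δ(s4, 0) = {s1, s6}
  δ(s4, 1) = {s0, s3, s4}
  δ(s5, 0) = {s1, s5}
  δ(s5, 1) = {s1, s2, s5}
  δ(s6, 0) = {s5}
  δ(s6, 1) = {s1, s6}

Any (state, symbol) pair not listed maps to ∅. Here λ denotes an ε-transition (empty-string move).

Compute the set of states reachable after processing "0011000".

Start: ε-closure({s0}) = {s0, s4}.
Read '0': s0→{s3, s5}, s4→{s1, s6}; now {s1, s3, s5, s6}.
Read '0': s1→{s3}, s3→{s1}, s5→{s1, s5}, s6→{s5}; now {s1, s3, s5}.
Read '1': s1→{s1, s6}, s3→{s6}, s5→{s1, s2, s5}; now {s1, s2, s5, s6}.
Read '1': s1→{s1, s6}, s2→{s4}, s5→{s1, s2, s5}, s6→{s1, s6}; now {s1, s2, s4, s5, s6}.
Read '0': s1→{s3}, s2→{s3}, s4→{s1, s6}, s5→{s1, s5}, s6→{s5}; now {s1, s3, s5, s6}.
Read '0': s1→{s3}, s3→{s1}, s5→{s1, s5}, s6→{s5}; now {s1, s3, s5}.
Read '0': s1→{s3}, s3→{s1}, s5→{s1, s5}; now {s1, s3, s5}.

{s1, s3, s5}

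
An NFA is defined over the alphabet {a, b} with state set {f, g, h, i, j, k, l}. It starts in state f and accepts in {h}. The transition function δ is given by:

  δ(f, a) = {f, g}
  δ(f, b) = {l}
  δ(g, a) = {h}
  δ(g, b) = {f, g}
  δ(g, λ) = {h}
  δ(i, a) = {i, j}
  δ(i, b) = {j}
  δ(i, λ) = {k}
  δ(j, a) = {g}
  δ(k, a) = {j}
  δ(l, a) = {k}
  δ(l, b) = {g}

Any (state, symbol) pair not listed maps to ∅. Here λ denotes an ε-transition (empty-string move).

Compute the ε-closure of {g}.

{g, h}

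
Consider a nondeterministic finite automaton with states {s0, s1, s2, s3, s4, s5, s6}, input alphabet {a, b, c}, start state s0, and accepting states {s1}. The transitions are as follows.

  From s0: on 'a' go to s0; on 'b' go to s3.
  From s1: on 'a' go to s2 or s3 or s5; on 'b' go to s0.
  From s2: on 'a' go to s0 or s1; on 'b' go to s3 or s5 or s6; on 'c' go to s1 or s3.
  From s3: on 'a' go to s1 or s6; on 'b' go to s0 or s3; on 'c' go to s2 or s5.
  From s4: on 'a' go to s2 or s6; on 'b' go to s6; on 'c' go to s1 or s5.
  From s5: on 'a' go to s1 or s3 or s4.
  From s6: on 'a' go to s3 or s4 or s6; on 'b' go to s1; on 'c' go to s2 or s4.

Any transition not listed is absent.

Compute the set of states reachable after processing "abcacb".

{s0, s3, s5, s6}

Start in {s0}.
Read 'a': {s0} → {s0}.
Read 'b': {s0} → {s3}.
Read 'c': {s3} → {s2, s5}.
Read 'a': {s2, s5} → {s0, s1, s3, s4}.
Read 'c': {s0, s1, s3, s4} → {s1, s2, s5}.
Read 'b': {s1, s2, s5} → {s0, s3, s5, s6}.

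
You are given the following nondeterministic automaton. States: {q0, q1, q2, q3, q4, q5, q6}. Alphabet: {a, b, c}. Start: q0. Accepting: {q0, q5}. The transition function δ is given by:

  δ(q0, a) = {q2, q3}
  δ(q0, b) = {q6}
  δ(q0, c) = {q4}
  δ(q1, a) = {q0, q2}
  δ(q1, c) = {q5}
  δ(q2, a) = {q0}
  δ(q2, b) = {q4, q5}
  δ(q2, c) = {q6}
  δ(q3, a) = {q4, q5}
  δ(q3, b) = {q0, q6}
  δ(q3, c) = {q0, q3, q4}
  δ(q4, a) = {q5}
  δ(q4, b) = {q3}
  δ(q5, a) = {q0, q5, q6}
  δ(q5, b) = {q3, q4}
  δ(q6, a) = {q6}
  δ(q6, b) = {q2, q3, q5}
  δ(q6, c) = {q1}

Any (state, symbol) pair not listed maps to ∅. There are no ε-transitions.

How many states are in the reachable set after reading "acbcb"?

5

Start in {q0}.
Read 'a': q0→{q2, q3}; now {q2, q3}.
Read 'c': q2→{q6}, q3→{q0, q3, q4}; now {q0, q3, q4, q6}.
Read 'b': q0→{q6}, q3→{q0, q6}, q4→{q3}, q6→{q2, q3, q5}; now {q0, q2, q3, q5, q6}.
Read 'c': q0→{q4}, q2→{q6}, q3→{q0, q3, q4}, q5→∅, q6→{q1}; now {q0, q1, q3, q4, q6}.
Read 'b': q0→{q6}, q1→∅, q3→{q0, q6}, q4→{q3}, q6→{q2, q3, q5}; now {q0, q2, q3, q5, q6}.
That set has 5 states.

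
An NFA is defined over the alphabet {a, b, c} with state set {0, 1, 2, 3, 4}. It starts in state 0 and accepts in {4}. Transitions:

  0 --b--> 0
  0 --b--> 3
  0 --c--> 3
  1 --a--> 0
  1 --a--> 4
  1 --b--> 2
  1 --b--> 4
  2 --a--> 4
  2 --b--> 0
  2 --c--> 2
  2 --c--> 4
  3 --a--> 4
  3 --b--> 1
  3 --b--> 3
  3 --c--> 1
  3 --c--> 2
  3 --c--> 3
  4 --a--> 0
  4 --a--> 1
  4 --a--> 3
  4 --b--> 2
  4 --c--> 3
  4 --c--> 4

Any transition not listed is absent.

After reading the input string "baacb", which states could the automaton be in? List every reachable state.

{0, 1, 2, 3, 4}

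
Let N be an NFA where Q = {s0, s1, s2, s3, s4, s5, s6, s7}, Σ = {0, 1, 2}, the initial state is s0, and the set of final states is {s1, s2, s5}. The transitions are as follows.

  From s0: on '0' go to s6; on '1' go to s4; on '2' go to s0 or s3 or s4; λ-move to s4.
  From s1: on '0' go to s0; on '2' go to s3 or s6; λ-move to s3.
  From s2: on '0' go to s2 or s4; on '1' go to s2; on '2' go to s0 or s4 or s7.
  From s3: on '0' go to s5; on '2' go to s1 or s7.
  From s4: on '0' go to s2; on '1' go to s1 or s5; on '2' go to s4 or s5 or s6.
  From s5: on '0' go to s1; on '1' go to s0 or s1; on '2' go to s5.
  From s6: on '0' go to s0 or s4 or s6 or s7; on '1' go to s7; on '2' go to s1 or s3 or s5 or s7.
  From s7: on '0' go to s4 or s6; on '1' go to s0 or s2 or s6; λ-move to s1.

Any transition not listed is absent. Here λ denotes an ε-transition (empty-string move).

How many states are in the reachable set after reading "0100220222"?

7

Start: ε-closure({s0}) = {s0, s4}.
Read '0': s0→{s6}, s4→{s2}; now {s2, s6}.
Read '1': s2→{s2}, s6→{s7}; union {s2, s7}; ε-closure = {s1, s2, s3, s7}.
Read '0': s1→{s0}, s2→{s2, s4}, s3→{s5}, s7→{s4, s6}; now {s0, s2, s4, s5, s6}.
Read '0': s0→{s6}, s2→{s2, s4}, s4→{s2}, s5→{s1}, s6→{s0, s4, s6, s7}; union {s0, s1, s2, s4, s6, s7}; ε-closure = {s0, s1, s2, s3, s4, s6, s7}.
Read '2': s0→{s0, s3, s4}, s1→{s3, s6}, s2→{s0, s4, s7}, s3→{s1, s7}, s4→{s4, s5, s6}, s6→{s1, s3, s5, s7}, s7→∅; now {s0, s1, s3, s4, s5, s6, s7}.
Read '2': s0→{s0, s3, s4}, s1→{s3, s6}, s3→{s1, s7}, s4→{s4, s5, s6}, s5→{s5}, s6→{s1, s3, s5, s7}, s7→∅; now {s0, s1, s3, s4, s5, s6, s7}.
Read '0': s0→{s6}, s1→{s0}, s3→{s5}, s4→{s2}, s5→{s1}, s6→{s0, s4, s6, s7}, s7→{s4, s6}; union {s0, s1, s2, s4, s5, s6, s7}; ε-closure = {s0, s1, s2, s3, s4, s5, s6, s7}.
Read '2': s0→{s0, s3, s4}, s1→{s3, s6}, s2→{s0, s4, s7}, s3→{s1, s7}, s4→{s4, s5, s6}, s5→{s5}, s6→{s1, s3, s5, s7}, s7→∅; now {s0, s1, s3, s4, s5, s6, s7}.
Read '2': s0→{s0, s3, s4}, s1→{s3, s6}, s3→{s1, s7}, s4→{s4, s5, s6}, s5→{s5}, s6→{s1, s3, s5, s7}, s7→∅; now {s0, s1, s3, s4, s5, s6, s7}.
Read '2': s0→{s0, s3, s4}, s1→{s3, s6}, s3→{s1, s7}, s4→{s4, s5, s6}, s5→{s5}, s6→{s1, s3, s5, s7}, s7→∅; now {s0, s1, s3, s4, s5, s6, s7}.
That set has 7 states.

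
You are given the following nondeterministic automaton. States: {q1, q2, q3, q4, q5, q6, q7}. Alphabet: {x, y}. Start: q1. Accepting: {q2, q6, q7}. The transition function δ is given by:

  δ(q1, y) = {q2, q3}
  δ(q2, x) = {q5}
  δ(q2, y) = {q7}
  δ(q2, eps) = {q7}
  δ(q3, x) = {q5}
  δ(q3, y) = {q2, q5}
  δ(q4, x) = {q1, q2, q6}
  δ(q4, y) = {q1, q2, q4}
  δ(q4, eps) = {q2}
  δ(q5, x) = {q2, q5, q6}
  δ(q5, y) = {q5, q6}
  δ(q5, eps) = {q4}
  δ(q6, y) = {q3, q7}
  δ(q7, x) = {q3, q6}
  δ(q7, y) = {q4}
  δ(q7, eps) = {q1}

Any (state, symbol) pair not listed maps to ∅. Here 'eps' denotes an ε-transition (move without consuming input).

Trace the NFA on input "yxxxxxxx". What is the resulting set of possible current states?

{q1, q2, q3, q4, q5, q6, q7}

Start in {q1}.
Read 'y': q1→{q2, q3}; union {q2, q3}; ε-closure = {q1, q2, q3, q7}.
Read 'x': q1→∅, q2→{q5}, q3→{q5}, q7→{q3, q6}; union {q3, q5, q6}; ε-closure = {q1, q2, q3, q4, q5, q6, q7}.
Read 'x': q1→∅, q2→{q5}, q3→{q5}, q4→{q1, q2, q6}, q5→{q2, q5, q6}, q6→∅, q7→{q3, q6}; union {q1, q2, q3, q5, q6}; ε-closure = {q1, q2, q3, q4, q5, q6, q7}.
Read 'x': q1→∅, q2→{q5}, q3→{q5}, q4→{q1, q2, q6}, q5→{q2, q5, q6}, q6→∅, q7→{q3, q6}; union {q1, q2, q3, q5, q6}; ε-closure = {q1, q2, q3, q4, q5, q6, q7}.
Read 'x': q1→∅, q2→{q5}, q3→{q5}, q4→{q1, q2, q6}, q5→{q2, q5, q6}, q6→∅, q7→{q3, q6}; union {q1, q2, q3, q5, q6}; ε-closure = {q1, q2, q3, q4, q5, q6, q7}.
Read 'x': q1→∅, q2→{q5}, q3→{q5}, q4→{q1, q2, q6}, q5→{q2, q5, q6}, q6→∅, q7→{q3, q6}; union {q1, q2, q3, q5, q6}; ε-closure = {q1, q2, q3, q4, q5, q6, q7}.
Read 'x': q1→∅, q2→{q5}, q3→{q5}, q4→{q1, q2, q6}, q5→{q2, q5, q6}, q6→∅, q7→{q3, q6}; union {q1, q2, q3, q5, q6}; ε-closure = {q1, q2, q3, q4, q5, q6, q7}.
Read 'x': q1→∅, q2→{q5}, q3→{q5}, q4→{q1, q2, q6}, q5→{q2, q5, q6}, q6→∅, q7→{q3, q6}; union {q1, q2, q3, q5, q6}; ε-closure = {q1, q2, q3, q4, q5, q6, q7}.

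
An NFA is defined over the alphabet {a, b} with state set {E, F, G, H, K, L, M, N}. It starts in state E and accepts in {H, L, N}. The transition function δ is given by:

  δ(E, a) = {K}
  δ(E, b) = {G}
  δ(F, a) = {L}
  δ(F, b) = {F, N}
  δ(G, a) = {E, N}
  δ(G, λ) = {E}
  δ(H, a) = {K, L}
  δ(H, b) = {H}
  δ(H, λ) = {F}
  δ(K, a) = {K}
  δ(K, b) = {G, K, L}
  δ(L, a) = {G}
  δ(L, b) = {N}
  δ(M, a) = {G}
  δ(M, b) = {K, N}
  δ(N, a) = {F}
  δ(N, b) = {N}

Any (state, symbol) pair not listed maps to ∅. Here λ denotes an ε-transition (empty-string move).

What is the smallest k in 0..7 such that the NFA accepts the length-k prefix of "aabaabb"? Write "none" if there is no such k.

3

Start in {E}.
Read 'a': E→{K}; now {K}.
Read 'a': K→{K}; now {K}.
Read 'b': K→{G, K, L}; union {G, K, L}; ε-closure = {E, G, K, L}.
None of the earlier sets intersect F, but {E, G, K, L} does.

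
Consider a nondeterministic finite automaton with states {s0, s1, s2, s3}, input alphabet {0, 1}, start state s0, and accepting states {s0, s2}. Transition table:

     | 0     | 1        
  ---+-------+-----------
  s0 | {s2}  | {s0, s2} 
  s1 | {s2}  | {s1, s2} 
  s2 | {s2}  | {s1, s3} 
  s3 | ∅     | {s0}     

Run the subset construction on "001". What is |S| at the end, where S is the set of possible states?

2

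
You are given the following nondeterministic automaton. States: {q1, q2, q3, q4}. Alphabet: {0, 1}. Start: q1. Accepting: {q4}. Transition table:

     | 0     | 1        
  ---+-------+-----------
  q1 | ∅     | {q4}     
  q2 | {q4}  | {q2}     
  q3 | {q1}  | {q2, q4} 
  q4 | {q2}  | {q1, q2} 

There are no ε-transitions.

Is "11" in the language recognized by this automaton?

No

Start in {q1}.
Read '1': q1→{q4}; now {q4}.
Read '1': q4→{q1, q2}; now {q1, q2}.
The final set {q1, q2} contains no accepting state.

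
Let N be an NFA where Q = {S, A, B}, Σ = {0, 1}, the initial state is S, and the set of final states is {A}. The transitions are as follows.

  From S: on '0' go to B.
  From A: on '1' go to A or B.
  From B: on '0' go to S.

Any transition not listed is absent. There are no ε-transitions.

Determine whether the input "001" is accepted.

No

Start in {S}.
Read '0': S→{B}; now {B}.
Read '0': B→{S}; now {S}.
Read '1': S→∅; now ∅.
The final set ∅ contains no accepting state.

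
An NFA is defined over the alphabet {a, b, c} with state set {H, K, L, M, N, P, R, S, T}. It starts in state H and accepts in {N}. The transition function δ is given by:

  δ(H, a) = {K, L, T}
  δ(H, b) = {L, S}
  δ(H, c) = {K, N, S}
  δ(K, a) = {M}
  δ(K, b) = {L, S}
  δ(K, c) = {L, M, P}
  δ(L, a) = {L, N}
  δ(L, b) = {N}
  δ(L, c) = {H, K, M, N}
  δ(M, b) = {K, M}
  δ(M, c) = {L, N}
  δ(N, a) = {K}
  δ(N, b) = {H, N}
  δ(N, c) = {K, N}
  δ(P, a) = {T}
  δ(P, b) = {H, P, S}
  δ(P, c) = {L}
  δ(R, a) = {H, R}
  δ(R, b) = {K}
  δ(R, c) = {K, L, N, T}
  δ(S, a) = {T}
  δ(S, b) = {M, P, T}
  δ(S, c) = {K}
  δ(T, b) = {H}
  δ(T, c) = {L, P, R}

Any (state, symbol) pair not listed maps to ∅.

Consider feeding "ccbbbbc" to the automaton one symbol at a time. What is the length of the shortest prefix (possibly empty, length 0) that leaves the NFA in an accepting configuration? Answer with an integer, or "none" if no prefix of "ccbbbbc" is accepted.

1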